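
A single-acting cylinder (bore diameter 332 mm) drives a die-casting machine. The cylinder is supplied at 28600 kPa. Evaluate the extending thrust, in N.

Cap-side area A_cap = π/4 × (332 mm)² = 86570 mm^2
F = P × A_cap = 28600 kPa × A_cap

F ≈ 2.48e6 N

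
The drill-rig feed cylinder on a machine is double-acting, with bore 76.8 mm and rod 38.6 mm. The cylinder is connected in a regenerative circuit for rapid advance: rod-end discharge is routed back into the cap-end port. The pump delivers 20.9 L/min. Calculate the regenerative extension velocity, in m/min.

v ≈ 17.9 m/min

In regeneration the rod-end outflow joins the pump flow into the cap end, so the net volume the pump must supply per unit advance equals the rod cross-section area.
Rod cross-section A_rod = π/4 × (38.6 mm)² = 1170 mm^2
v = Q_pump / A_rod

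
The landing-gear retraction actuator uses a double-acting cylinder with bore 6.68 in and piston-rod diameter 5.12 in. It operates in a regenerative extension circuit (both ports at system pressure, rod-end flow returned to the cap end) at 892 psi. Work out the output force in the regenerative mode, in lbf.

F ≈ 18400 lbf

With equal pressure on both faces, forces on the annular region cancel; the net push is pressure × rod cross-section.
Rod cross-section A_rod = π/4 × (5.12 in)² = 20.59 in^2
F = P × A_rod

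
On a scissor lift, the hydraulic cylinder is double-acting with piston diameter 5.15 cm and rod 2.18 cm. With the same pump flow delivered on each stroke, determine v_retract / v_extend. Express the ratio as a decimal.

Cap-side area A_cap = π/4 × (5.15 cm)² = 20.83 cm^2
Rod-side annular area A_ann = π/4 × (5.15² − 2.18²) = 17.10 cm^2
For equal Q, v ∝ 1/A, so v_ret/v_ext = A_cap/A_ann.

v_ret/v_ext ≈ 1.22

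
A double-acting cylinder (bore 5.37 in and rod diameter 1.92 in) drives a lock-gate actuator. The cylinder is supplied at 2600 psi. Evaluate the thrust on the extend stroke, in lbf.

F ≈ 58900 lbf

Cap-side area A_cap = π/4 × (5.37 in)² = 22.65 in^2
F = P × A_cap = 2600 psi × A_cap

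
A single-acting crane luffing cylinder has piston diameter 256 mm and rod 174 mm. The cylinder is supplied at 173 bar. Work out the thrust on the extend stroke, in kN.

F ≈ 890 kN

Cap-side area A_cap = π/4 × (256 mm)² = 51470 mm^2
F = P × A_cap = 173 bar × A_cap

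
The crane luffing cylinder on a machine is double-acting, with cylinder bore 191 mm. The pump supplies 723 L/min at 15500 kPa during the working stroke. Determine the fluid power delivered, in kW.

W ≈ 187 kW

Hydraulic power = P × Q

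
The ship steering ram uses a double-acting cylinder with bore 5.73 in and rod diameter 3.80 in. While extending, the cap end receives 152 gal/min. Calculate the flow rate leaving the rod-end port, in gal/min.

Q_out ≈ 85.1 gal/min

Cap-side area A_cap = π/4 × (5.73 in)² = 25.79 in^2
Rod-side annular area A_ann = π/4 × (5.73² − 3.80²) = 14.45 in^2
Piston speed v = Q_in/A_cap; rod-end outflow Q_out = v × A_ann = Q_in × A_ann/A_cap.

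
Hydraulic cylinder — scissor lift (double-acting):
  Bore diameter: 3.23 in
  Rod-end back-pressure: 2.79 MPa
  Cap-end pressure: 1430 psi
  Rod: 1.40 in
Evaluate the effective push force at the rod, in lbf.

Cap-side area A_cap = π/4 × (3.23 in)² = 8.194 in^2
Rod-side annular area A_ann = π/4 × (3.23² − 1.40²) = 6.655 in^2
Net thrust = P_cap·A_cap − P_rod·A_ann = 11720 lbf − 2693 lbf

F ≈ 9020 lbf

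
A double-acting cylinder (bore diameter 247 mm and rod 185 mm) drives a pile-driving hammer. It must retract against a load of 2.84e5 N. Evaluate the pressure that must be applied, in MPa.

P ≈ 13.5 MPa

Rod-side annular area A_ann = π/4 × (247² − 185²) = 21040 mm^2
Retraction: pressure acts on the annular area.
P = F / A = 2.84e5 N / A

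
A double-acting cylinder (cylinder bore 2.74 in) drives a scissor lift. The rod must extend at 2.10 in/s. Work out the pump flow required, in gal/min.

Q ≈ 3.22 gal/min

Cap-side area A_cap = π/4 × (2.74 in)² = 5.896 in^2
Q = A × v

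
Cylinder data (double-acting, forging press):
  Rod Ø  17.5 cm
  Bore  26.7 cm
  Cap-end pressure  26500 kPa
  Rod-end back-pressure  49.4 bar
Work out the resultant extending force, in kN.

F ≈ 1330 kN

Cap-side area A_cap = π/4 × (26.7 cm)² = 559.9 cm^2
Rod-side annular area A_ann = π/4 × (26.7² − 17.5²) = 319.4 cm^2
Net thrust = P_cap·A_cap − P_rod·A_ann = 1484 kN − 157.8 kN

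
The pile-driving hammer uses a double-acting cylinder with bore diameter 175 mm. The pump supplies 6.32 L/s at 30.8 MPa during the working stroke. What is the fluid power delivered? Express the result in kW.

Hydraulic power = P × Q

W ≈ 195 kW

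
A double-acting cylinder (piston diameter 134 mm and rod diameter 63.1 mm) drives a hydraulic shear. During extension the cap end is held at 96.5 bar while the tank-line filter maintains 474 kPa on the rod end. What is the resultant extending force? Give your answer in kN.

F ≈ 131 kN

Cap-side area A_cap = π/4 × (134 mm)² = 14100 mm^2
Rod-side annular area A_ann = π/4 × (134² − 63.1²) = 10980 mm^2
Net thrust = P_cap·A_cap − P_rod·A_ann = 136.1 kN − 5.202 kN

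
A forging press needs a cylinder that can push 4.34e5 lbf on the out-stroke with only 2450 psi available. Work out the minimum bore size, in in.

D ≈ 15.0 in

Extension force acts on the full piston face: F = P × (π/4)D².
D = √(4F / (πP)) = √(4 × 4.34e5 lbf / (π × 2450 psi))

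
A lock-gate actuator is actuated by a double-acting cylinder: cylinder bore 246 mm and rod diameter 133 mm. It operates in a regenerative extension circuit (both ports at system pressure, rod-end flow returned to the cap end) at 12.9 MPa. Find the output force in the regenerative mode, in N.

With equal pressure on both faces, forces on the annular region cancel; the net push is pressure × rod cross-section.
Rod cross-section A_rod = π/4 × (133 mm)² = 13890 mm^2
F = P × A_rod

F ≈ 1.79e5 N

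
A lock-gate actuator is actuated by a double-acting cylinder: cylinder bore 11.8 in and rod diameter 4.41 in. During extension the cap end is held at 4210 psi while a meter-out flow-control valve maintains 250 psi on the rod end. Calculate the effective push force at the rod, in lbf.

Cap-side area A_cap = π/4 × (11.8 in)² = 109.4 in^2
Rod-side annular area A_ann = π/4 × (11.8² − 4.41²) = 94.08 in^2
Net thrust = P_cap·A_cap − P_rod·A_ann = 4.604e5 lbf − 23520 lbf

F ≈ 4.37e5 lbf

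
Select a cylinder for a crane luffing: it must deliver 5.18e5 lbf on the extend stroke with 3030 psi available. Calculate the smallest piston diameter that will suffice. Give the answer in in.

D ≈ 14.8 in

Extension force acts on the full piston face: F = P × (π/4)D².
D = √(4F / (πP)) = √(4 × 5.18e5 lbf / (π × 3030 psi))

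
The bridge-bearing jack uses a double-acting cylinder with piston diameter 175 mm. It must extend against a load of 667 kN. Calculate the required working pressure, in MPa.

P ≈ 27.7 MPa

Cap-side area A_cap = π/4 × (175 mm)² = 24050 mm^2
P = F / A = 667 kN / A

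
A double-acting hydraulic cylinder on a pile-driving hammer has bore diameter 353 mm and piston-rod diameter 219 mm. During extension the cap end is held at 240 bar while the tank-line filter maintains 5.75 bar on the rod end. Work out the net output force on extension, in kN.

Cap-side area A_cap = π/4 × (353 mm)² = 97870 mm^2
Rod-side annular area A_ann = π/4 × (353² − 219²) = 60200 mm^2
Net thrust = P_cap·A_cap − P_rod·A_ann = 2349 kN − 34.61 kN

F ≈ 2310 kN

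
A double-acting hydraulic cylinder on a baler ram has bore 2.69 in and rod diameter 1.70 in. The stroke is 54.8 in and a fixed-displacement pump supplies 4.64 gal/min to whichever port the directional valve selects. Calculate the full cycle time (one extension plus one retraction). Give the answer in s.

Cap-side area A_cap = π/4 × (2.69 in)² = 5.683 in^2
Rod-side annular area A_ann = π/4 × (2.69² − 1.70²) = 3.413 in^2
t_ext = A_cap·L/Q = 17.43 s
t_ret = A_ann·L/Q = 10.47 s
t_cycle = t_ext + t_ret

t ≈ 27.9 s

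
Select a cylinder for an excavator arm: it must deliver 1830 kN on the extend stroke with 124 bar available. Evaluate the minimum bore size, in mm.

D ≈ 433 mm

Extension force acts on the full piston face: F = P × (π/4)D².
D = √(4F / (πP)) = √(4 × 1830 kN / (π × 124 bar))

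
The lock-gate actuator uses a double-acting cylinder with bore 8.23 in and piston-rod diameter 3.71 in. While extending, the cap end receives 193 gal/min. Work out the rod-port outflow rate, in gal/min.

Cap-side area A_cap = π/4 × (8.23 in)² = 53.20 in^2
Rod-side annular area A_ann = π/4 × (8.23² − 3.71²) = 42.39 in^2
Piston speed v = Q_in/A_cap; rod-end outflow Q_out = v × A_ann = Q_in × A_ann/A_cap.

Q_out ≈ 154 gal/min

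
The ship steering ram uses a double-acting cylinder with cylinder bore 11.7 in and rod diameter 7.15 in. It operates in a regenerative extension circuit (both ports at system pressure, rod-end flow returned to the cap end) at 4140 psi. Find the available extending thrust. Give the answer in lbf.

F ≈ 1.66e5 lbf

With equal pressure on both faces, forces on the annular region cancel; the net push is pressure × rod cross-section.
Rod cross-section A_rod = π/4 × (7.15 in)² = 40.15 in^2
F = P × A_rod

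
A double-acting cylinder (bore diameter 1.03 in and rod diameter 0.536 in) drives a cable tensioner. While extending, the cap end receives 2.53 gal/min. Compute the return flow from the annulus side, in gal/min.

Cap-side area A_cap = π/4 × (1.03 in)² = 0.8332 in^2
Rod-side annular area A_ann = π/4 × (1.03² − 0.536²) = 0.6076 in^2
Piston speed v = Q_in/A_cap; rod-end outflow Q_out = v × A_ann = Q_in × A_ann/A_cap.

Q_out ≈ 1.84 gal/min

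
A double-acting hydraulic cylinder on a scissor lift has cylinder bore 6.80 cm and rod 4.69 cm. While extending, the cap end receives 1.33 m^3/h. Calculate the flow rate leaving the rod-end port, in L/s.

Q_out ≈ 0.194 L/s

Cap-side area A_cap = π/4 × (6.80 cm)² = 36.32 cm^2
Rod-side annular area A_ann = π/4 × (6.80² − 4.69²) = 19.04 cm^2
Piston speed v = Q_in/A_cap; rod-end outflow Q_out = v × A_ann = Q_in × A_ann/A_cap.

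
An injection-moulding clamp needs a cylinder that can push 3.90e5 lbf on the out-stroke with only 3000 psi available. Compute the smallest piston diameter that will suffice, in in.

D ≈ 12.9 in

Extension force acts on the full piston face: F = P × (π/4)D².
D = √(4F / (πP)) = √(4 × 3.90e5 lbf / (π × 3000 psi))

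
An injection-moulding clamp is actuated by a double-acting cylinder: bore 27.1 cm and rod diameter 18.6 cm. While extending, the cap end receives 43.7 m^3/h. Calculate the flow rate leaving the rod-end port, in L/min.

Cap-side area A_cap = π/4 × (27.1 cm)² = 576.8 cm^2
Rod-side annular area A_ann = π/4 × (27.1² − 18.6²) = 305.1 cm^2
Piston speed v = Q_in/A_cap; rod-end outflow Q_out = v × A_ann = Q_in × A_ann/A_cap.

Q_out ≈ 385 L/min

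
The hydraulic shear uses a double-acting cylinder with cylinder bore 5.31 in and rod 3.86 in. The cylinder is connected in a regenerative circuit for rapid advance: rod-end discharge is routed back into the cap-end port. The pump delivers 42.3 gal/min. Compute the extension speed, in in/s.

In regeneration the rod-end outflow joins the pump flow into the cap end, so the net volume the pump must supply per unit advance equals the rod cross-section area.
Rod cross-section A_rod = π/4 × (3.86 in)² = 11.70 in^2
v = Q_pump / A_rod

v ≈ 13.9 in/s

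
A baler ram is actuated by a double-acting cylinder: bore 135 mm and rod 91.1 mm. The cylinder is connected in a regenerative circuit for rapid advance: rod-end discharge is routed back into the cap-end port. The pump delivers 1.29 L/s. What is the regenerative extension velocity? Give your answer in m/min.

v ≈ 11.9 m/min

In regeneration the rod-end outflow joins the pump flow into the cap end, so the net volume the pump must supply per unit advance equals the rod cross-section area.
Rod cross-section A_rod = π/4 × (91.1 mm)² = 6518 mm^2
v = Q_pump / A_rod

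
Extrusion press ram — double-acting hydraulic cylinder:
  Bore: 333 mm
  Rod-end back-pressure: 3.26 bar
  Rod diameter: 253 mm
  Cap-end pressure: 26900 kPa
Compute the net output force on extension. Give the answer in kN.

F ≈ 2330 kN

Cap-side area A_cap = π/4 × (333 mm)² = 87090 mm^2
Rod-side annular area A_ann = π/4 × (333² − 253²) = 36820 mm^2
Net thrust = P_cap·A_cap − P_rod·A_ann = 2343 kN − 12.00 kN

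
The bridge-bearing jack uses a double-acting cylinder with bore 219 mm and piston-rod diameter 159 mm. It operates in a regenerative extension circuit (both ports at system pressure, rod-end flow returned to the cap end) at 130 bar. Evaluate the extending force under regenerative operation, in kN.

With equal pressure on both faces, forces on the annular region cancel; the net push is pressure × rod cross-section.
Rod cross-section A_rod = π/4 × (159 mm)² = 19860 mm^2
F = P × A_rod

F ≈ 258 kN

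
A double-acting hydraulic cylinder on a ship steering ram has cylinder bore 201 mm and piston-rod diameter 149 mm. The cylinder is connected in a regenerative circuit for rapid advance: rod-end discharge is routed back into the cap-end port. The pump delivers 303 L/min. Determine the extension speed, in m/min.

v ≈ 17.4 m/min

In regeneration the rod-end outflow joins the pump flow into the cap end, so the net volume the pump must supply per unit advance equals the rod cross-section area.
Rod cross-section A_rod = π/4 × (149 mm)² = 17440 mm^2
v = Q_pump / A_rod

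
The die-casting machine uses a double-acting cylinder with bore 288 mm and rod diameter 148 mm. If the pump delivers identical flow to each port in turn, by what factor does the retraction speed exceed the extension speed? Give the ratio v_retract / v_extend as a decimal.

v_ret/v_ext ≈ 1.36

Cap-side area A_cap = π/4 × (288 mm)² = 65140 mm^2
Rod-side annular area A_ann = π/4 × (288² − 148²) = 47940 mm^2
For equal Q, v ∝ 1/A, so v_ret/v_ext = A_cap/A_ann.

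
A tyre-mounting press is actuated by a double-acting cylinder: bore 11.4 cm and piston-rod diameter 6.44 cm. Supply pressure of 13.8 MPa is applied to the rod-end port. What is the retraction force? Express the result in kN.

Rod-side annular area A_ann = π/4 × (11.4² − 6.44²) = 69.50 cm^2
On retraction the pressure acts on the annular area (bore minus rod).
F = P × A_ann

F ≈ 95.9 kN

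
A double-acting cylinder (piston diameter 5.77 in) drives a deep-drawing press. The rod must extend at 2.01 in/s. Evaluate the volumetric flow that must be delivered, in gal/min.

Q ≈ 13.7 gal/min

Cap-side area A_cap = π/4 × (5.77 in)² = 26.15 in^2
Q = A × v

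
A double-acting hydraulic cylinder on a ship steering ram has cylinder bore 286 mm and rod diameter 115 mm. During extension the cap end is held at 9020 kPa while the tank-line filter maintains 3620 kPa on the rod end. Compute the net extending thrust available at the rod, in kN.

Cap-side area A_cap = π/4 × (286 mm)² = 64240 mm^2
Rod-side annular area A_ann = π/4 × (286² − 115²) = 53860 mm^2
Net thrust = P_cap·A_cap − P_rod·A_ann = 579.5 kN − 195.0 kN

F ≈ 385 kN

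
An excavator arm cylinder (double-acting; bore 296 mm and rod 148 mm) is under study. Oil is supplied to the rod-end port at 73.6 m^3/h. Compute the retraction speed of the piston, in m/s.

v ≈ 0.396 m/s

Rod-side annular area A_ann = π/4 × (296² − 148²) = 51610 mm^2
Flow into the rod-end port fills the annular volume.
v = Q / A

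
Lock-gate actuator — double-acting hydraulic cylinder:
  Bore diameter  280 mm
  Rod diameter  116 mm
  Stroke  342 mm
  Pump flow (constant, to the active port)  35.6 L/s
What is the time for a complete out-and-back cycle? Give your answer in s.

t ≈ 1.08 s

Cap-side area A_cap = π/4 × (280 mm)² = 61580 mm^2
Rod-side annular area A_ann = π/4 × (280² − 116²) = 51010 mm^2
t_ext = A_cap·L/Q = 0.5915 s
t_ret = A_ann·L/Q = 0.4900 s
t_cycle = t_ext + t_ret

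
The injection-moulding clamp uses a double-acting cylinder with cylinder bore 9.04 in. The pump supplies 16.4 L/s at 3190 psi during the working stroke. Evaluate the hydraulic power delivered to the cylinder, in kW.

Hydraulic power = P × Q

W ≈ 361 kW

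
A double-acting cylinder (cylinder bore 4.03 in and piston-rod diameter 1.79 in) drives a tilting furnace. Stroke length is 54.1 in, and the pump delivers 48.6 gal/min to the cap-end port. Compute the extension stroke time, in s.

t ≈ 3.69 s

Cap-side area A_cap = π/4 × (4.03 in)² = 12.76 in^2
Swept volume V = A × L; t = V / Q = A·L / Q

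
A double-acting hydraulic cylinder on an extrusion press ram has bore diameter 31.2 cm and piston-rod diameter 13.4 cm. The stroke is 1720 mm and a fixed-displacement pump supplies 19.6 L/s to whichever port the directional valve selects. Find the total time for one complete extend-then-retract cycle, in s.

Cap-side area A_cap = π/4 × (31.2 cm)² = 764.5 cm^2
Rod-side annular area A_ann = π/4 × (31.2² − 13.4²) = 623.5 cm^2
t_ext = A_cap·L/Q = 6.709 s
t_ret = A_ann·L/Q = 5.472 s
t_cycle = t_ext + t_ret

t ≈ 12.2 s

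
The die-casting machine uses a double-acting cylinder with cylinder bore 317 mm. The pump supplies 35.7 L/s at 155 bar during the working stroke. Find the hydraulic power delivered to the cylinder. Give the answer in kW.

W ≈ 553 kW

Hydraulic power = P × Q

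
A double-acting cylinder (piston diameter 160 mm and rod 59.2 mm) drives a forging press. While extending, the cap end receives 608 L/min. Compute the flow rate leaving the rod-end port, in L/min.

Q_out ≈ 525 L/min

Cap-side area A_cap = π/4 × (160 mm)² = 20110 mm^2
Rod-side annular area A_ann = π/4 × (160² − 59.2²) = 17350 mm^2
Piston speed v = Q_in/A_cap; rod-end outflow Q_out = v × A_ann = Q_in × A_ann/A_cap.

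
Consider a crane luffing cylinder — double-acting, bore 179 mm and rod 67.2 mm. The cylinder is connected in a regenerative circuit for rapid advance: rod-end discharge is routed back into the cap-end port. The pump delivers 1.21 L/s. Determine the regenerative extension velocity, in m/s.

v ≈ 0.341 m/s

In regeneration the rod-end outflow joins the pump flow into the cap end, so the net volume the pump must supply per unit advance equals the rod cross-section area.
Rod cross-section A_rod = π/4 × (67.2 mm)² = 3547 mm^2
v = Q_pump / A_rod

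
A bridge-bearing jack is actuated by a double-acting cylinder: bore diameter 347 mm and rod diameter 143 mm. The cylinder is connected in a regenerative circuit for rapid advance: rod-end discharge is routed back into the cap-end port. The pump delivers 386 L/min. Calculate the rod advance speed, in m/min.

In regeneration the rod-end outflow joins the pump flow into the cap end, so the net volume the pump must supply per unit advance equals the rod cross-section area.
Rod cross-section A_rod = π/4 × (143 mm)² = 16060 mm^2
v = Q_pump / A_rod

v ≈ 24.0 m/min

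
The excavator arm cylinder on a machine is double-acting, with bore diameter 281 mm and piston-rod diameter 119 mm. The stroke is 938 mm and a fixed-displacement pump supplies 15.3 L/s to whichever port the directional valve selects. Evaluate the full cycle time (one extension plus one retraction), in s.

t ≈ 6.92 s

Cap-side area A_cap = π/4 × (281 mm)² = 62020 mm^2
Rod-side annular area A_ann = π/4 × (281² − 119²) = 50890 mm^2
t_ext = A_cap·L/Q = 3.802 s
t_ret = A_ann·L/Q = 3.120 s
t_cycle = t_ext + t_ret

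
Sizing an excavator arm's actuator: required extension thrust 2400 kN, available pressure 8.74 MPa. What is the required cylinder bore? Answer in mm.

Extension force acts on the full piston face: F = P × (π/4)D².
D = √(4F / (πP)) = √(4 × 2400 kN / (π × 8.74 MPa))

D ≈ 591 mm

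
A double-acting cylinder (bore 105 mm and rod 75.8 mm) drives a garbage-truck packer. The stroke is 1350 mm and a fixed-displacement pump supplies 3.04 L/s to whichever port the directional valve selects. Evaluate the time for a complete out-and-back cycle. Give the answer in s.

Cap-side area A_cap = π/4 × (105 mm)² = 8659 mm^2
Rod-side annular area A_ann = π/4 × (105² − 75.8²) = 4146 mm^2
t_ext = A_cap·L/Q = 3.845 s
t_ret = A_ann·L/Q = 1.841 s
t_cycle = t_ext + t_ret

t ≈ 5.69 s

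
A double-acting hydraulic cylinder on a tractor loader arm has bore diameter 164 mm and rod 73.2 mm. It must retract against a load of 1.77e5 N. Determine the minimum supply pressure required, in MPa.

Rod-side annular area A_ann = π/4 × (164² − 73.2²) = 16920 mm^2
Retraction: pressure acts on the annular area.
P = F / A = 1.77e5 N / A

P ≈ 10.5 MPa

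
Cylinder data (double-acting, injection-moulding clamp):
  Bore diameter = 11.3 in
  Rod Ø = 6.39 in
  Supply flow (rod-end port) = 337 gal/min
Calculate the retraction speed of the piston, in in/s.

Rod-side annular area A_ann = π/4 × (11.3² − 6.39²) = 68.22 in^2
Flow into the rod-end port fills the annular volume.
v = Q / A

v ≈ 19.0 in/s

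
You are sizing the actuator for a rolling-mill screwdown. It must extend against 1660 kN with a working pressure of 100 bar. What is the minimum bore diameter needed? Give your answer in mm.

Extension force acts on the full piston face: F = P × (π/4)D².
D = √(4F / (πP)) = √(4 × 1660 kN / (π × 100 bar))

D ≈ 460 mm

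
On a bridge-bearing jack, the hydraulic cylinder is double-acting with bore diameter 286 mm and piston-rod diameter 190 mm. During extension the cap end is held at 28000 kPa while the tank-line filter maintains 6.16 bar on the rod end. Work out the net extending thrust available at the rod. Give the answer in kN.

Cap-side area A_cap = π/4 × (286 mm)² = 64240 mm^2
Rod-side annular area A_ann = π/4 × (286² − 190²) = 35890 mm^2
Net thrust = P_cap·A_cap − P_rod·A_ann = 1799 kN − 22.11 kN

F ≈ 1780 kN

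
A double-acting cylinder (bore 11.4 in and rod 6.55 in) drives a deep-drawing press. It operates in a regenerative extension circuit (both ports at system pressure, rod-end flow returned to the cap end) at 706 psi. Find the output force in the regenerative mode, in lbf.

F ≈ 23800 lbf

With equal pressure on both faces, forces on the annular region cancel; the net push is pressure × rod cross-section.
Rod cross-section A_rod = π/4 × (6.55 in)² = 33.70 in^2
F = P × A_rod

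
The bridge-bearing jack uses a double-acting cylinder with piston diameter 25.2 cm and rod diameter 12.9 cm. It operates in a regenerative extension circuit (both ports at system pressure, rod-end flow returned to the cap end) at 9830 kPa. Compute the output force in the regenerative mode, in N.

With equal pressure on both faces, forces on the annular region cancel; the net push is pressure × rod cross-section.
Rod cross-section A_rod = π/4 × (12.9 cm)² = 130.7 cm^2
F = P × A_rod

F ≈ 1.28e5 N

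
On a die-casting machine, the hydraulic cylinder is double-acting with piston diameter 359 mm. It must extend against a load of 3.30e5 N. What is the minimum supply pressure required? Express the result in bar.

Cap-side area A_cap = π/4 × (359 mm)² = 1.012e5 mm^2
P = F / A = 3.30e5 N / A

P ≈ 32.6 bar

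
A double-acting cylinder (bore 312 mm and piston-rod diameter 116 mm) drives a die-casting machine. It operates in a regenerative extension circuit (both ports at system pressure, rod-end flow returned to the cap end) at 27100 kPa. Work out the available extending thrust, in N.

F ≈ 2.86e5 N

With equal pressure on both faces, forces on the annular region cancel; the net push is pressure × rod cross-section.
Rod cross-section A_rod = π/4 × (116 mm)² = 10570 mm^2
F = P × A_rod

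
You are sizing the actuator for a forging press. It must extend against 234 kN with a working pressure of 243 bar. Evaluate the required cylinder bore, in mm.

D ≈ 111 mm

Extension force acts on the full piston face: F = P × (π/4)D².
D = √(4F / (πP)) = √(4 × 234 kN / (π × 243 bar))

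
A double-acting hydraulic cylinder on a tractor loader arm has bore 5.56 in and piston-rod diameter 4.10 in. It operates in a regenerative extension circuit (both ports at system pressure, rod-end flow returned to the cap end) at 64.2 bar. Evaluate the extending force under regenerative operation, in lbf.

With equal pressure on both faces, forces on the annular region cancel; the net push is pressure × rod cross-section.
Rod cross-section A_rod = π/4 × (4.10 in)² = 13.20 in^2
F = P × A_rod

F ≈ 12300 lbf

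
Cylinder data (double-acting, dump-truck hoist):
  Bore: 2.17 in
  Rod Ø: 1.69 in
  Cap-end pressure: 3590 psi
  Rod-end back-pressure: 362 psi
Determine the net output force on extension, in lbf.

F ≈ 12800 lbf

Cap-side area A_cap = π/4 × (2.17 in)² = 3.698 in^2
Rod-side annular area A_ann = π/4 × (2.17² − 1.69²) = 1.455 in^2
Net thrust = P_cap·A_cap − P_rod·A_ann = 13280 lbf − 526.8 lbf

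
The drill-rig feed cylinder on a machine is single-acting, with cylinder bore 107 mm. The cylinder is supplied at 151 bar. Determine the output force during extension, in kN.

F ≈ 136 kN

Cap-side area A_cap = π/4 × (107 mm)² = 8992 mm^2
F = P × A_cap = 151 bar × A_cap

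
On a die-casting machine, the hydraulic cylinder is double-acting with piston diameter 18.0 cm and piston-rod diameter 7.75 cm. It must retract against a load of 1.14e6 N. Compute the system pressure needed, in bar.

P ≈ 550 bar

Rod-side annular area A_ann = π/4 × (18.0² − 7.75²) = 207.3 cm^2
Retraction: pressure acts on the annular area.
P = F / A = 1.14e6 N / A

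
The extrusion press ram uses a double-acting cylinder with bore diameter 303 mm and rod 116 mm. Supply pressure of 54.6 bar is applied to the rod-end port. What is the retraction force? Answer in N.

F ≈ 3.36e5 N

Rod-side annular area A_ann = π/4 × (303² − 116²) = 61540 mm^2
On retraction the pressure acts on the annular area (bore minus rod).
F = P × A_ann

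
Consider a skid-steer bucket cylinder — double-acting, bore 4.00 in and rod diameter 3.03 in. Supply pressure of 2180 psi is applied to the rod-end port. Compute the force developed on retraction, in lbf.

F ≈ 11700 lbf

Rod-side annular area A_ann = π/4 × (4.00² − 3.03²) = 5.356 in^2
On retraction the pressure acts on the annular area (bore minus rod).
F = P × A_ann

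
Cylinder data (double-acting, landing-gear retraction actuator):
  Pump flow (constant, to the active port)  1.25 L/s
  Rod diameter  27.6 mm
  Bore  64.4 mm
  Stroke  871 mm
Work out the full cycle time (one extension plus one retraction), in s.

t ≈ 4.12 s

Cap-side area A_cap = π/4 × (64.4 mm)² = 3257 mm^2
Rod-side annular area A_ann = π/4 × (64.4² − 27.6²) = 2659 mm^2
t_ext = A_cap·L/Q = 2.270 s
t_ret = A_ann·L/Q = 1.853 s
t_cycle = t_ext + t_ret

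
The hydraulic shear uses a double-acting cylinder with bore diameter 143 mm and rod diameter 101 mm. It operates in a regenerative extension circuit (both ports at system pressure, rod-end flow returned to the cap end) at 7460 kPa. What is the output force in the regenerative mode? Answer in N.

With equal pressure on both faces, forces on the annular region cancel; the net push is pressure × rod cross-section.
Rod cross-section A_rod = π/4 × (101 mm)² = 8012 mm^2
F = P × A_rod

F ≈ 59800 N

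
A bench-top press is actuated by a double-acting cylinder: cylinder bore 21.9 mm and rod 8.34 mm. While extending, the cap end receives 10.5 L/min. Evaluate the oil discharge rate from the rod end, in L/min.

Cap-side area A_cap = π/4 × (21.9 mm)² = 376.7 mm^2
Rod-side annular area A_ann = π/4 × (21.9² − 8.34²) = 322.1 mm^2
Piston speed v = Q_in/A_cap; rod-end outflow Q_out = v × A_ann = Q_in × A_ann/A_cap.

Q_out ≈ 8.98 L/min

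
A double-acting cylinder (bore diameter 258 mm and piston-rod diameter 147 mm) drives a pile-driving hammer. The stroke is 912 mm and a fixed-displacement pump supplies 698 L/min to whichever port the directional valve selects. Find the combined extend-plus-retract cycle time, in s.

Cap-side area A_cap = π/4 × (258 mm)² = 52280 mm^2
Rod-side annular area A_ann = π/4 × (258² − 147²) = 35310 mm^2
t_ext = A_cap·L/Q = 4.098 s
t_ret = A_ann·L/Q = 2.768 s
t_cycle = t_ext + t_ret

t ≈ 6.87 s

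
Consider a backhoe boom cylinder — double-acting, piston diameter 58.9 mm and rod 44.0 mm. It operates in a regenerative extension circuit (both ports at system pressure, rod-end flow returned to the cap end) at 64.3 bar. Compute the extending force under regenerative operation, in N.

F ≈ 9780 N

With equal pressure on both faces, forces on the annular region cancel; the net push is pressure × rod cross-section.
Rod cross-section A_rod = π/4 × (44.0 mm)² = 1521 mm^2
F = P × A_rod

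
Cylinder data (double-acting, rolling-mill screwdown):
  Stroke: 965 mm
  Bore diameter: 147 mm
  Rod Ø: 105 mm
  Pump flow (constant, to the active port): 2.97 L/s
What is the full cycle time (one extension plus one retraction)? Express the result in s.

Cap-side area A_cap = π/4 × (147 mm)² = 16970 mm^2
Rod-side annular area A_ann = π/4 × (147² − 105²) = 8313 mm^2
t_ext = A_cap·L/Q = 5.514 s
t_ret = A_ann·L/Q = 2.701 s
t_cycle = t_ext + t_ret

t ≈ 8.22 s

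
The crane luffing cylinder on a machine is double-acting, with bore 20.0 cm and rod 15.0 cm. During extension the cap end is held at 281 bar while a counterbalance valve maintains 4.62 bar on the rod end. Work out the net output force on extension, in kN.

Cap-side area A_cap = π/4 × (20.0 cm)² = 314.2 cm^2
Rod-side annular area A_ann = π/4 × (20.0² − 15.0²) = 137.4 cm^2
Net thrust = P_cap·A_cap − P_rod·A_ann = 882.8 kN − 6.350 kN

F ≈ 876 kN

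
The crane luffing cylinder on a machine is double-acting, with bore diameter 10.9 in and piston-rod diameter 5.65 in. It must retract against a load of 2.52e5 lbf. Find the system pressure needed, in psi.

P ≈ 3690 psi

Rod-side annular area A_ann = π/4 × (10.9² − 5.65²) = 68.24 in^2
Retraction: pressure acts on the annular area.
P = F / A = 2.52e5 lbf / A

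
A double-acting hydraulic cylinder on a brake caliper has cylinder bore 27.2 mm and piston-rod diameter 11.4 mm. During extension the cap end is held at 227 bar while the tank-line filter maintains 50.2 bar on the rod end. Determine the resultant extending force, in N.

F ≈ 10800 N

Cap-side area A_cap = π/4 × (27.2 mm)² = 581.1 mm^2
Rod-side annular area A_ann = π/4 × (27.2² − 11.4²) = 479.0 mm^2
Net thrust = P_cap·A_cap − P_rod·A_ann = 13190 N − 2405 N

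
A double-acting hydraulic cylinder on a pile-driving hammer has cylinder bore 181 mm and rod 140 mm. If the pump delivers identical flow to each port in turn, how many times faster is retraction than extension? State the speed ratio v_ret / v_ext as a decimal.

v_ret/v_ext ≈ 2.49

Cap-side area A_cap = π/4 × (181 mm)² = 25730 mm^2
Rod-side annular area A_ann = π/4 × (181² − 140²) = 10340 mm^2
For equal Q, v ∝ 1/A, so v_ret/v_ext = A_cap/A_ann.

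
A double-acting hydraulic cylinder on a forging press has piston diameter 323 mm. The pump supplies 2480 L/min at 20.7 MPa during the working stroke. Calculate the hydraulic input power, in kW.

W ≈ 856 kW

Hydraulic power = P × Q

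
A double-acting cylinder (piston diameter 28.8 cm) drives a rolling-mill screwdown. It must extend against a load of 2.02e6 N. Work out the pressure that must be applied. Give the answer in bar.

P ≈ 310 bar

Cap-side area A_cap = π/4 × (28.8 cm)² = 651.4 cm^2
P = F / A = 2.02e6 N / A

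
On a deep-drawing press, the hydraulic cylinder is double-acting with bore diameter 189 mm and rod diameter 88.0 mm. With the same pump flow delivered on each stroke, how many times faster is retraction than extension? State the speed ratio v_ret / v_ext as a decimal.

v_ret/v_ext ≈ 1.28

Cap-side area A_cap = π/4 × (189 mm)² = 28060 mm^2
Rod-side annular area A_ann = π/4 × (189² − 88.0²) = 21970 mm^2
For equal Q, v ∝ 1/A, so v_ret/v_ext = A_cap/A_ann.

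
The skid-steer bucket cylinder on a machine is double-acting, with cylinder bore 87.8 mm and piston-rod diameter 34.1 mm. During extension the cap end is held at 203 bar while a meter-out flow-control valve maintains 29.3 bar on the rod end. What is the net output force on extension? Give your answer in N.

Cap-side area A_cap = π/4 × (87.8 mm)² = 6055 mm^2
Rod-side annular area A_ann = π/4 × (87.8² − 34.1²) = 5141 mm^2
Net thrust = P_cap·A_cap − P_rod·A_ann = 1.229e5 N − 15060 N

F ≈ 1.08e5 N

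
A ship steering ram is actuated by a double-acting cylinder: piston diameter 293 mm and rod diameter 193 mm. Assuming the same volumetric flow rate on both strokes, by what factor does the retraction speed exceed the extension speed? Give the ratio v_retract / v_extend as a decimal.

Cap-side area A_cap = π/4 × (293 mm)² = 67430 mm^2
Rod-side annular area A_ann = π/4 × (293² − 193²) = 38170 mm^2
For equal Q, v ∝ 1/A, so v_ret/v_ext = A_cap/A_ann.

v_ret/v_ext ≈ 1.77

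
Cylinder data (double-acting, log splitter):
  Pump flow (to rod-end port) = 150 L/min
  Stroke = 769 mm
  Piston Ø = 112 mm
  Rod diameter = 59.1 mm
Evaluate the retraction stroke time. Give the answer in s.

Rod-side annular area A_ann = π/4 × (112² − 59.1²) = 7109 mm^2
Swept volume V = A × L; t = V / Q = A·L / Q

t ≈ 2.19 s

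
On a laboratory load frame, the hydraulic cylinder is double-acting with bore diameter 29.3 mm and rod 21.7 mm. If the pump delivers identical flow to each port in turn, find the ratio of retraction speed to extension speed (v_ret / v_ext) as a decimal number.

Cap-side area A_cap = π/4 × (29.3 mm)² = 674.3 mm^2
Rod-side annular area A_ann = π/4 × (29.3² − 21.7²) = 304.4 mm^2
For equal Q, v ∝ 1/A, so v_ret/v_ext = A_cap/A_ann.

v_ret/v_ext ≈ 2.21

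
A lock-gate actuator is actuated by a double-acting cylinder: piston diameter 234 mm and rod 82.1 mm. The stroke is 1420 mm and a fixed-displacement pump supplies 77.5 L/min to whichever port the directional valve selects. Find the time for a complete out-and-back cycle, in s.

t ≈ 88.7 s

Cap-side area A_cap = π/4 × (234 mm)² = 43010 mm^2
Rod-side annular area A_ann = π/4 × (234² − 82.1²) = 37710 mm^2
t_ext = A_cap·L/Q = 47.28 s
t_ret = A_ann·L/Q = 41.46 s
t_cycle = t_ext + t_ret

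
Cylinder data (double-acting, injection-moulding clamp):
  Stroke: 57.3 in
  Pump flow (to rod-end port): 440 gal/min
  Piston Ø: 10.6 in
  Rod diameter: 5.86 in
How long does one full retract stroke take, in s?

t ≈ 2.07 s

Rod-side annular area A_ann = π/4 × (10.6² − 5.86²) = 61.28 in^2
Swept volume V = A × L; t = V / Q = A·L / Q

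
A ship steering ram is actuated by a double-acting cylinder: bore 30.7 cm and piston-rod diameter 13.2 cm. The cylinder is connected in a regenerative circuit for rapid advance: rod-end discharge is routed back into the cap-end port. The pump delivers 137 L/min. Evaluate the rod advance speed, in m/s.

In regeneration the rod-end outflow joins the pump flow into the cap end, so the net volume the pump must supply per unit advance equals the rod cross-section area.
Rod cross-section A_rod = π/4 × (13.2 cm)² = 136.8 cm^2
v = Q_pump / A_rod

v ≈ 0.167 m/s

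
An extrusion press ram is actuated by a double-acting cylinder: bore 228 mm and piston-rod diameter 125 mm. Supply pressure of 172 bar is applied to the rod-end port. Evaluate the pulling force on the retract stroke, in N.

F ≈ 4.91e5 N

Rod-side annular area A_ann = π/4 × (228² − 125²) = 28560 mm^2
On retraction the pressure acts on the annular area (bore minus rod).
F = P × A_ann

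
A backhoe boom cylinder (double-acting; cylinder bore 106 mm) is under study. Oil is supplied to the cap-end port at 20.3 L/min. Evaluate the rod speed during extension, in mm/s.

v ≈ 38.3 mm/s

Cap-side area A_cap = π/4 × (106 mm)² = 8825 mm^2
v = Q / A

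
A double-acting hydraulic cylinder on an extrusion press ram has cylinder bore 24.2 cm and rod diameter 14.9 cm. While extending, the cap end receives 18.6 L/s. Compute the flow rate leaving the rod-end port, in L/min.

Cap-side area A_cap = π/4 × (24.2 cm)² = 460.0 cm^2
Rod-side annular area A_ann = π/4 × (24.2² − 14.9²) = 285.6 cm^2
Piston speed v = Q_in/A_cap; rod-end outflow Q_out = v × A_ann = Q_in × A_ann/A_cap.

Q_out ≈ 693 L/min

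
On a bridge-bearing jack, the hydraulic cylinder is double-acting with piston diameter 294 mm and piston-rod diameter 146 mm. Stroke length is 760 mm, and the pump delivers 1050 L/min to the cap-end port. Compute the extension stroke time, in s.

t ≈ 2.95 s

Cap-side area A_cap = π/4 × (294 mm)² = 67890 mm^2
Swept volume V = A × L; t = V / Q = A·L / Q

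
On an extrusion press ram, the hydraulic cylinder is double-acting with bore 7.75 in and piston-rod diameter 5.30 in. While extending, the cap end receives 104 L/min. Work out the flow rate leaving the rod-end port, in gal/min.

Cap-side area A_cap = π/4 × (7.75 in)² = 47.17 in^2
Rod-side annular area A_ann = π/4 × (7.75² − 5.30²) = 25.11 in^2
Piston speed v = Q_in/A_cap; rod-end outflow Q_out = v × A_ann = Q_in × A_ann/A_cap.

Q_out ≈ 14.6 gal/min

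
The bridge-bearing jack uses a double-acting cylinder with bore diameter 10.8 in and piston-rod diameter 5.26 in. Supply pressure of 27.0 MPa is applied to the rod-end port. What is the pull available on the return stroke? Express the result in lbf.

Rod-side annular area A_ann = π/4 × (10.8² − 5.26²) = 69.88 in^2
On retraction the pressure acts on the annular area (bore minus rod).
F = P × A_ann

F ≈ 2.74e5 lbf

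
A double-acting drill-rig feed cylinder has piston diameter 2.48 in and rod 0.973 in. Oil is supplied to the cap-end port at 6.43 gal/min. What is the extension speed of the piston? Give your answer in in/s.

Cap-side area A_cap = π/4 × (2.48 in)² = 4.831 in^2
v = Q / A

v ≈ 5.12 in/s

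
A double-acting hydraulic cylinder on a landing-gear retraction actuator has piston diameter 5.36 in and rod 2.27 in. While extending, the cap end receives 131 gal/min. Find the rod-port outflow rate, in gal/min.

Cap-side area A_cap = π/4 × (5.36 in)² = 22.56 in^2
Rod-side annular area A_ann = π/4 × (5.36² − 2.27²) = 18.52 in^2
Piston speed v = Q_in/A_cap; rod-end outflow Q_out = v × A_ann = Q_in × A_ann/A_cap.

Q_out ≈ 108 gal/min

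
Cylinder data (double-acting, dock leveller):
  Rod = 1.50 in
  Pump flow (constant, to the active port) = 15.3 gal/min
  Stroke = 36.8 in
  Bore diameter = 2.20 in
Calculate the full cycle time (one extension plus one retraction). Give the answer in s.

t ≈ 3.65 s

Cap-side area A_cap = π/4 × (2.20 in)² = 3.801 in^2
Rod-side annular area A_ann = π/4 × (2.20² − 1.50²) = 2.034 in^2
t_ext = A_cap·L/Q = 2.375 s
t_ret = A_ann·L/Q = 1.271 s
t_cycle = t_ext + t_ret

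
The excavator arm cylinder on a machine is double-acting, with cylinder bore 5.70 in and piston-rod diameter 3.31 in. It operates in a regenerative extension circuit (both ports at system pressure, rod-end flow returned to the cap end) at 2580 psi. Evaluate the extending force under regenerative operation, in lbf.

F ≈ 22200 lbf

With equal pressure on both faces, forces on the annular region cancel; the net push is pressure × rod cross-section.
Rod cross-section A_rod = π/4 × (3.31 in)² = 8.605 in^2
F = P × A_rod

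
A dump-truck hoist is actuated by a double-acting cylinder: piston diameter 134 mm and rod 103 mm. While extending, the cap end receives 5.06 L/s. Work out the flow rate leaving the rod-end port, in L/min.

Q_out ≈ 124 L/min

Cap-side area A_cap = π/4 × (134 mm)² = 14100 mm^2
Rod-side annular area A_ann = π/4 × (134² − 103²) = 5770 mm^2
Piston speed v = Q_in/A_cap; rod-end outflow Q_out = v × A_ann = Q_in × A_ann/A_cap.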